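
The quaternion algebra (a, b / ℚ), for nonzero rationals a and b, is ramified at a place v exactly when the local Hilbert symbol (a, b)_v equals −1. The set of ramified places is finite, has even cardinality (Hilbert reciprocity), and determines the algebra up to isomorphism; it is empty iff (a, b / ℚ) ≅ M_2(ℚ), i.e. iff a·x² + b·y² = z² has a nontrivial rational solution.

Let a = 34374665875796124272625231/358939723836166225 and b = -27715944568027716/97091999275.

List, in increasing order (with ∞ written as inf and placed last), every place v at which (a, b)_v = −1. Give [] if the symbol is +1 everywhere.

(a, b) ≡ (111111, -779) mod (ℚ^×)²; places V = {2, 3, 5, 7, 11, 13, 17, 19, 29, 37, 41, ∞}.
(a,b)_29: α=-6, u≡19; β=-4, v≡22 (mod 29); (19|29)=-1, (22|29)=+1; sign (−1)^0·-1^-4·+1^-6 = +1.
(a,b)_7: α=3, u≡4; β=2, v≡5 (mod 7); (4|7)=+1, (5|7)=-1; sign (−1)^0·+1^2·-1^3 = -1.
(a,b)_11: α=5, u≡9; β=2, v≡8 (mod 11); (9|11)=+1, (8|11)=-1; sign (−1)^0·+1^2·-1^5 = -1.
(a,b)_41: α=2, u≡20; β=1, v≡29 (mod 41); (20|41)=+1, (29|41)=-1; sign (−1)^0·+1^1·-1^2 = +1.
(a,b)_∞: sgn(111111)=+, sgn(-779)=−, so +1.
(a,b)_3: α=9, u≡2; β=6, v≡1 (mod 3); (2|3)=-1, (1|3)=+1; sign (−1)^0·-1^6·+1^9 = +1.
(a,b)_2: α=0, β=2; u≡7, v≡5 (mod 8); ε(u)ε(v)=1·0, αω(v)=0·1, βω(u)=2·0; sum ≡ 0  ⇒  +1.
(a,b)_17: α=-6, u≡9; β=-2, v≡6 (mod 17); (9|17)=+1, (6|17)=-1; sign (−1)^0·+1^-2·-1^-6 = +1.
(a,b)_19: α=0, u≡14; β=-1, v≡4 (mod 19); (14|19)=-1, (4|19)=+1; sign (−1)^0·-1^-1·+1^0 = -1.
(a,b)_37: α=3, u≡2; β=2, v≡5 (mod 37); (2|37)=-1, (5|37)=-1; sign (−1)^0·-1^2·-1^3 = -1.
(a,b)_5: α=-2, u≡4; β=-2, v≡4 (mod 5); (4|5)=+1, (4|5)=+1; sign (−1)^0·+1^-2·+1^-2 = +1.
(a,b)_13: α=5, u≡2; β=4, v≡3 (mod 13); (2|13)=-1, (3|13)=+1; sign (−1)^0·-1^4·+1^5 = +1.
Ram(111111, -779) = {7, 11, 19, 37}; no ℚ_7-point on the conic.

[7, 11, 19, 37]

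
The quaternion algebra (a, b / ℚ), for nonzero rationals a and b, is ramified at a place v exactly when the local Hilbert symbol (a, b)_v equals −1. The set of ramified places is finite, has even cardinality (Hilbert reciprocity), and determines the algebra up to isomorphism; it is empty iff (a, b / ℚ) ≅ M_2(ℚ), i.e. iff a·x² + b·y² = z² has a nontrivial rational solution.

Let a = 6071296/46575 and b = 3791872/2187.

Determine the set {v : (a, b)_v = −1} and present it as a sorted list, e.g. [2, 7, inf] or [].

Mod squares: a ≡ 23, b ≡ 21. Check v ∈ {∞, 2, 3, 5, 7, 11, 23}.
v=2: v_2(a)=10, v_2(b)=10; units ≡ 7, 5 (mod 8); ε·ε+αω+βω = 1·0+10·1+10·0 ≡ 0  ⇒  (a,b)_2 = +1.
v=3: a=3^-4·(≡2), b=3^-7·(≡1) mod 3; (2|3)=-1, (1|3)=+1; (−1)^{-4·-7·1}·(-1)^-7·(+1)^-4 = -1.
v=5: a=5^-2·(≡2), b=5^0·(≡1) mod 5; (2|5)=-1, (1|5)=+1; (−1)^{-2·0·2}·(-1)^0·(+1)^-2 = +1.
v=23: a=23^-1·(≡9), b=23^2·(≡19) mod 23; (9|23)=+1, (19|23)=-1; (−1)^{-1·2·11}·(+1)^2·(-1)^-1 = -1.
v=7: a=7^2·(≡1), b=7^1·(≡5) mod 7; (1|7)=+1, (5|7)=-1; (−1)^{2·1·3}·(+1)^1·(-1)^2 = +1.
v=∞: 23 > 0 and 21 > 0  ⇒  (a,b)_∞ = +1.
v=11: a=11^2·(≡5), b=11^0·(≡2) mod 11; (5|11)=+1, (2|11)=-1; (−1)^{2·0·5}·(+1)^0·(-1)^2 = +1.
|Ram(23, 21)| = 2, even; anisotropic at {3, 23}.

[3, 23]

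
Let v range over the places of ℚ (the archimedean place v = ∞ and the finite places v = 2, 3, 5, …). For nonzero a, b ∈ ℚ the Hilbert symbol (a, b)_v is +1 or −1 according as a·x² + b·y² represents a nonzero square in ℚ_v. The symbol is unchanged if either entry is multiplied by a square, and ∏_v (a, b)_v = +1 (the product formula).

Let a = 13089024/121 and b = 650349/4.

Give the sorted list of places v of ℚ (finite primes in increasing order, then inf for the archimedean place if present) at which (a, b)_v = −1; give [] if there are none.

Mod squares: a ≡ 5681, b ≡ 8029. Check v ∈ {∞, 2, 3, 7, 11, 13, 19, 23, 31, 37}.
v=19: a=19^1·(≡10), b=19^0·(≡9) mod 19; (10|19)=-1, (9|19)=+1; (−1)^{1·0·9}·(-1)^0·(+1)^1 = +1.
v=7: a=7^0·(≡2), b=7^1·(≡6) mod 7; (2|7)=+1, (6|7)=-1; (−1)^{0·1·3}·(+1)^1·(-1)^0 = +1.
v=3: a=3^2·(≡2), b=3^4·(≡1) mod 3; (2|3)=-1, (1|3)=+1; (−1)^{2·4·1}·(-1)^4·(+1)^2 = +1.
v=37: a=37^0·(≡20), b=37^1·(≡19) mod 37; (20|37)=-1, (19|37)=-1; (−1)^{0·1·18}·(-1)^1·(-1)^0 = -1.
v=31: a=31^0·(≡25), b=31^1·(≡29) mod 31; (25|31)=+1, (29|31)=-1; (−1)^{0·1·15}·(+1)^1·(-1)^0 = +1.
v=13: a=13^1·(≡6), b=13^0·(≡6) mod 13; (6|13)=-1, (6|13)=-1; (−1)^{1·0·6}·(-1)^0·(-1)^1 = -1.
v=2: v_2(a)=8, v_2(b)=-2; units ≡ 1, 5 (mod 8); ε·ε+αω+βω = 0·0+8·1+-2·0 ≡ 0  ⇒  (a,b)_2 = +1.
v=∞: 5681 > 0 and 8029 > 0  ⇒  (a,b)_∞ = +1.
v=11: a=11^-2·(≡3), b=11^0·(≡10) mod 11; (3|11)=+1, (10|11)=-1; (−1)^{-2·0·5}·(+1)^0·(-1)^-2 = +1.
v=23: a=23^1·(≡19), b=23^0·(≡6) mod 23; (19|23)=-1, (6|23)=+1; (−1)^{1·0·11}·(-1)^0·(+1)^1 = +1.
(5681, 8029 / ℚ) ramifies at {13, 37}: a division algebra.

[13, 37]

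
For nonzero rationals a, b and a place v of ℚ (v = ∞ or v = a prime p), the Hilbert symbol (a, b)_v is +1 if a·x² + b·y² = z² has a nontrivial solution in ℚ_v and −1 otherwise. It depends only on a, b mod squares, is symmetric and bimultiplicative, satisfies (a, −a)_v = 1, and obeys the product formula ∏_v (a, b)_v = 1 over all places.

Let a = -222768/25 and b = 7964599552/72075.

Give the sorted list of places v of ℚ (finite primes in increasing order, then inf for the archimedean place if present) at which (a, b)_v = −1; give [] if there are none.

(a, b) ≡ (-1547, 39) mod (ℚ^×)²; places V = {2, 3, 5, 7, 13, 17, 31, ∞}.
(a,b)_3: α=2, u≡1; β=-1, v≡1 (mod 3); (1|3)=+1, (1|3)=+1; sign (−1)^0·+1^-1·+1^2 = +1.
(a,b)_13: α=1, u≡2; β=3, v≡12 (mod 13); (2|13)=-1, (12|13)=+1; sign (−1)^0·-1^3·+1^1 = -1.
(a,b)_∞: sgn(-1547)=−, sgn(39)=+, so +1.
(a,b)_5: α=-2, u≡2; β=-2, v≡4 (mod 5); (2|5)=-1, (4|5)=+1; sign (−1)^0·-1^-2·+1^-2 = +1.
(a,b)_2: α=4, β=8; u≡5, v≡7 (mod 8); ε(u)ε(v)=0·1, αω(v)=4·0, βω(u)=8·1; sum ≡ 0  ⇒  +1.
(a,b)_7: α=1, u≡3; β=2, v≡2 (mod 7); (3|7)=-1, (2|7)=+1; sign (−1)^0·-1^2·+1^1 = +1.
(a,b)_31: α=0, u≡21; β=-2, v≡10 (mod 31); (21|31)=-1, (10|31)=+1; sign (−1)^0·-1^-2·+1^0 = +1.
(a,b)_17: α=1, u≡11; β=2, v≡5 (mod 17); (11|17)=-1, (5|17)=-1; sign (−1)^0·-1^2·-1^1 = -1.
Ram(-1547, 39) = {13, 17}; no ℚ_13-point on the conic.

[13, 17]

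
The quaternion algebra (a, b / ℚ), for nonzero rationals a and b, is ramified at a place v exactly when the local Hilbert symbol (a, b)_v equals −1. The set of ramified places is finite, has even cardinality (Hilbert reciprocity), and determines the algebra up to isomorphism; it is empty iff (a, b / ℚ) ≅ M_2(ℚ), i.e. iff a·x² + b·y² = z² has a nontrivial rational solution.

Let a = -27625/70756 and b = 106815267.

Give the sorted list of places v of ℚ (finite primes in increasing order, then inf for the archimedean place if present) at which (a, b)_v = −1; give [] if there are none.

[2, 3, 5, 17]

Mod squares: a ≡ -1105, b ≡ 3. Check v ∈ {∞, 2, 3, 5, 7, 13, 17, 19}.
v=7: a=7^-2·(≡2), b=7^0·(≡6) mod 7; (2|7)=+1, (6|7)=-1; (−1)^{-2·0·3}·(+1)^0·(-1)^-2 = +1.
v=13: a=13^1·(≡2), b=13^2·(≡9) mod 13; (2|13)=-1, (9|13)=+1; (−1)^{1·2·6}·(-1)^2·(+1)^1 = +1.
v=5: a=5^3·(≡4), b=5^0·(≡2) mod 5; (4|5)=+1, (2|5)=-1; (−1)^{3·0·2}·(+1)^0·(-1)^3 = -1.
v=∞: -1105 < 0 and 3 > 0  ⇒  (a,b)_∞ = +1.
v=2: v_2(a)=-2, v_2(b)=0; units ≡ 7, 3 (mod 8); ε·ε+αω+βω = 1·1+-2·1+0·0 ≡ 1  ⇒  (a,b)_2 = -1.
v=17: a=17^1·(≡12), b=17^2·(≡6) mod 17; (12|17)=-1, (6|17)=-1; (−1)^{1·2·8}·(-1)^2·(-1)^1 = -1.
v=3: a=3^0·(≡2), b=3^7·(≡1) mod 3; (2|3)=-1, (1|3)=+1; (−1)^{0·7·1}·(-1)^7·(+1)^0 = -1.
v=19: a=19^-2·(≡16), b=19^0·(≡3) mod 19; (16|19)=+1, (3|19)=-1; (−1)^{-2·0·9}·(+1)^0·(-1)^-2 = +1.
|Ram(-1105, 3)| = 4, even; anisotropic at {2, 3, 5, 17}.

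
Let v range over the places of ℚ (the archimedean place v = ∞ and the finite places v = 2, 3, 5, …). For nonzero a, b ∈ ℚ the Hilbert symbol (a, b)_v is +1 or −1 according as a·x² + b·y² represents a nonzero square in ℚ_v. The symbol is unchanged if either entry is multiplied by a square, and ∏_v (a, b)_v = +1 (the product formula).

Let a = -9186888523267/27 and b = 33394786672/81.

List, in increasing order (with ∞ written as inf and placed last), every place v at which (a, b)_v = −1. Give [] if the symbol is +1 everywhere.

Mod squares: a ≡ -881049, b ≡ 12350143. Check v ∈ {∞, 2, 3, 7, 13, 17, 19, 29, 41, 47}.
v=7: a=7^2·(≡5), b=7^0·(≡4) mod 7; (5|7)=-1, (4|7)=+1; (−1)^{2·0·3}·(-1)^0·(+1)^2 = +1.
v=3: a=3^-3·(≡2), b=3^-4·(≡1) mod 3; (2|3)=-1, (1|3)=+1; (−1)^{-3·-4·1}·(-1)^-4·(+1)^-3 = +1.
v=47: a=47^2·(≡33), b=47^1·(≡19) mod 47; (33|47)=-1, (19|47)=-1; (−1)^{2·1·23}·(-1)^1·(-1)^2 = -1.
v=13: a=13^1·(≡1), b=13^3·(≡10) mod 13; (1|13)=+1, (10|13)=+1; (−1)^{1·3·6}·(+1)^3·(+1)^1 = +1.
v=∞: -881049 < 0 and 12350143 > 0  ⇒  (a,b)_∞ = +1.
v=17: a=17^2·(≡12), b=17^1·(≡4) mod 17; (12|17)=-1, (4|17)=+1; (−1)^{2·1·8}·(-1)^1·(+1)^2 = -1.
v=41: a=41^1·(≡10), b=41^1·(≡33) mod 41; (10|41)=+1, (33|41)=+1; (−1)^{1·1·20}·(+1)^1·(+1)^1 = +1.
v=2: v_2(a)=0, v_2(b)=4; units ≡ 7, 7 (mod 8); ε·ε+αω+βω = 1·1+0·0+4·0 ≡ 1  ⇒  (a,b)_2 = -1.
v=19: a=19^1·(≡10), b=19^0·(≡12) mod 19; (10|19)=-1, (12|19)=-1; (−1)^{1·0·9}·(-1)^0·(-1)^1 = -1.
v=29: a=29^1·(≡19), b=29^1·(≡17) mod 29; (19|29)=-1, (17|29)=-1; (−1)^{1·1·14}·(-1)^1·(-1)^1 = +1.
Ram(-881049, 12350143) = {2, 17, 19, 47}; no ℚ_2-point on the conic.

[2, 17, 19, 47]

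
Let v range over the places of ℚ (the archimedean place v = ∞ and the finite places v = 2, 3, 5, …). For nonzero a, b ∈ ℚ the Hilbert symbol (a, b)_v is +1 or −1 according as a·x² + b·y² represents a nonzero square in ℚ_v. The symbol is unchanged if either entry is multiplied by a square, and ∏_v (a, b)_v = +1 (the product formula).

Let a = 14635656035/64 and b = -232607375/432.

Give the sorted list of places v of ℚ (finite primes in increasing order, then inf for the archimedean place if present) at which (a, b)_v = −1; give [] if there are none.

[2, 3]

Mod squares: a ≡ 35, b ≡ -1365. Check v ∈ {∞, 2, 3, 5, 7, 11, 13}.
v=11: a=11^4·(≡6), b=11^2·(≡6) mod 11; (6|11)=-1, (6|11)=-1; (−1)^{4·2·5}·(-1)^2·(-1)^4 = +1.
v=7: a=7^1·(≡6), b=7^1·(≡1) mod 7; (6|7)=-1, (1|7)=+1; (−1)^{1·1·3}·(-1)^1·(+1)^1 = +1.
v=3: a=3^0·(≡2), b=3^-3·(≡1) mod 3; (2|3)=-1, (1|3)=+1; (−1)^{0·-3·1}·(-1)^-3·(+1)^0 = -1.
v=13: a=13^4·(≡12), b=13^3·(≡12) mod 13; (12|13)=+1, (12|13)=+1; (−1)^{4·3·6}·(+1)^3·(+1)^4 = +1.
v=5: a=5^1·(≡3), b=5^3·(≡3) mod 5; (3|5)=-1, (3|5)=-1; (−1)^{1·3·2}·(-1)^3·(-1)^1 = +1.
v=∞: 35 > 0 and -1365 < 0  ⇒  (a,b)_∞ = +1.
v=2: v_2(a)=-6, v_2(b)=-4; units ≡ 3, 3 (mod 8); ε·ε+αω+βω = 1·1+-6·1+-4·1 ≡ 1  ⇒  (a,b)_2 = -1.
|Ram(35, -1365)| = 2, even; anisotropic at {2, 3}.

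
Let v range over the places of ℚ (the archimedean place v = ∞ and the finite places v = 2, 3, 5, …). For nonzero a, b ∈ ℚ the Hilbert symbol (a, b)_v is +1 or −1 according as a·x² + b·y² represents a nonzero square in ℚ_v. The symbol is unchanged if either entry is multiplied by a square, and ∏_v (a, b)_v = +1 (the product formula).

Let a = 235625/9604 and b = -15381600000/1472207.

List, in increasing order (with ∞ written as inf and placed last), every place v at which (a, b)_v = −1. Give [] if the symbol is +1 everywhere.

[3, 5, 13, 17]

Mod squares: a ≡ 377, b ≡ -2211105. Check v ∈ {∞, 2, 3, 5, 7, 11, 13, 17, 23, 29}.
v=13: a=13^1·(≡12), b=13^1·(≡2) mod 13; (12|13)=+1, (2|13)=-1; (−1)^{1·1·6}·(+1)^1·(-1)^1 = -1.
v=7: a=7^-4·(≡3), b=7^0·(≡5) mod 7; (3|7)=-1, (5|7)=-1; (−1)^{-4·0·3}·(-1)^0·(-1)^-4 = +1.
v=3: a=3^0·(≡2), b=3^1·(≡2) mod 3; (2|3)=-1, (2|3)=-1; (−1)^{0·1·1}·(-1)^1·(-1)^0 = -1.
v=23: a=23^0·(≡1), b=23^-3·(≡10) mod 23; (1|23)=+1, (10|23)=-1; (−1)^{0·-3·11}·(+1)^-3·(-1)^0 = +1.
v=17: a=17^0·(≡12), b=17^1·(≡16) mod 17; (12|17)=-1, (16|17)=+1; (−1)^{0·1·8}·(-1)^1·(+1)^0 = -1.
v=5: a=5^4·(≡3), b=5^5·(≡4) mod 5; (3|5)=-1, (4|5)=+1; (−1)^{4·5·2}·(-1)^5·(+1)^4 = -1.
v=∞: 377 > 0 and -2211105 < 0  ⇒  (a,b)_∞ = +1.
v=2: v_2(a)=-2, v_2(b)=8; units ≡ 1, 7 (mod 8); ε·ε+αω+βω = 0·1+-2·0+8·0 ≡ 0  ⇒  (a,b)_2 = +1.
v=29: a=29^1·(≡1), b=29^1·(≡9) mod 29; (1|29)=+1, (9|29)=+1; (−1)^{1·1·14}·(+1)^1·(+1)^1 = +1.
v=11: a=11^0·(≡5), b=11^-2·(≡3) mod 11; (5|11)=+1, (3|11)=+1; (−1)^{0·-2·5}·(+1)^-2·(+1)^0 = +1.
(377, -2211105 / ℚ) ramifies at {3, 5, 13, 17}: a division algebra.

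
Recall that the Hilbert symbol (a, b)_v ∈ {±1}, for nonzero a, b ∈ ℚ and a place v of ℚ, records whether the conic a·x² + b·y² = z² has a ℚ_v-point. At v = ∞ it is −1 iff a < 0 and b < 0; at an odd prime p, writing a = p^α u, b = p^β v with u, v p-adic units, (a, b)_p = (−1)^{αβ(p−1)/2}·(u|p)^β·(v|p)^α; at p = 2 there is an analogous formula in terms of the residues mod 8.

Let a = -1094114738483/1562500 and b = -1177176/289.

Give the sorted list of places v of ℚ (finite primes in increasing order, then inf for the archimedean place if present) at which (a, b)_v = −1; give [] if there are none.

[2, 7, 13, 17, 47, inf]

Mod squares: a ≡ -42347, b ≡ -6006. Check v ∈ {∞, 2, 3, 5, 7, 11, 13, 17, 23, 47, 53}.
v=47: a=47^1·(≡23), b=47^0·(≡45) mod 47; (23|47)=-1, (45|47)=-1; (−1)^{1·0·23}·(-1)^0·(-1)^1 = -1.
v=5: a=5^-8·(≡3), b=5^0·(≡1) mod 5; (3|5)=-1, (1|5)=+1; (−1)^{-8·0·2}·(-1)^0·(+1)^-8 = +1.
v=17: a=17^3·(≡4), b=17^-2·(≡6) mod 17; (4|17)=+1, (6|17)=-1; (−1)^{3·-2·8}·(+1)^-2·(-1)^3 = -1.
v=11: a=11^0·(≡5), b=11^1·(≡1) mod 11; (5|11)=+1, (1|11)=+1; (−1)^{0·1·5}·(+1)^1·(+1)^0 = +1.
v=23: a=23^2·(≡5), b=23^0·(≡22) mod 23; (5|23)=-1, (22|23)=-1; (−1)^{2·0·11}·(-1)^0·(-1)^2 = +1.
v=2: v_2(a)=-2, v_2(b)=3; units ≡ 5, 5 (mod 8); ε·ε+αω+βω = 0·0+-2·1+3·1 ≡ 1  ⇒  (a,b)_2 = -1.
v=13: a=13^2·(≡5), b=13^1·(≡2) mod 13; (5|13)=-1, (2|13)=-1; (−1)^{2·1·6}·(-1)^1·(-1)^2 = -1.
v=∞: -42347 < 0 and -6006 < 0  ⇒  (a,b)_∞ = -1.
v=3: a=3^0·(≡1), b=3^1·(≡2) mod 3; (1|3)=+1, (2|3)=-1; (−1)^{0·1·1}·(+1)^1·(-1)^0 = +1.
v=53: a=53^1·(≡16), b=53^0·(≡29) mod 53; (16|53)=+1, (29|53)=+1; (−1)^{1·0·26}·(+1)^0·(+1)^1 = +1.
v=7: a=7^0·(≡5), b=7^3·(≡6) mod 7; (5|7)=-1, (6|7)=-1; (−1)^{0·3·3}·(-1)^3·(-1)^0 = -1.
Ram(-42347, -6006) = {2, 7, 13, 17, 47, ∞}; no ℚ_2-point on the conic.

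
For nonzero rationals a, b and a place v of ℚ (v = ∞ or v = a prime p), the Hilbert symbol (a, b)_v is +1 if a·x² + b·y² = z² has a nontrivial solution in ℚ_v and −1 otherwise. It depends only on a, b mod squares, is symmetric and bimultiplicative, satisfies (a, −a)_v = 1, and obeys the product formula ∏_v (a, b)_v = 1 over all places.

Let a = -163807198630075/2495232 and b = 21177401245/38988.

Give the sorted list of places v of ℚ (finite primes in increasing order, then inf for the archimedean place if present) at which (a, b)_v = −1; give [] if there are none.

[2, 7, 11, 13]

Mod squares: a ≡ -561, b ≡ 15015. Check v ∈ {∞, 2, 3, 5, 7, 11, 13, 17, 19}.
v=∞: -561 < 0 and 15015 > 0  ⇒  (a,b)_∞ = +1.
v=17: a=17^3·(≡13), b=17^2·(≡4) mod 17; (13|17)=+1, (4|17)=+1; (−1)^{3·2·8}·(+1)^2·(+1)^3 = +1.
v=11: a=11^5·(≡3), b=11^5·(≡3) mod 11; (3|11)=+1, (3|11)=+1; (−1)^{5·5·5}·(+1)^5·(+1)^5 = -1.
v=19: a=19^-2·(≡5), b=19^-2·(≡11) mod 19; (5|19)=+1, (11|19)=+1; (−1)^{-2·-2·9}·(+1)^-2·(+1)^-2 = +1.
v=5: a=5^2·(≡1), b=5^1·(≡3) mod 5; (1|5)=+1, (3|5)=-1; (−1)^{2·1·2}·(+1)^1·(-1)^2 = +1.
v=2: v_2(a)=-8, v_2(b)=-2; units ≡ 7, 7 (mod 8); ε·ε+αω+βω = 1·1+-8·0+-2·0 ≡ 1  ⇒  (a,b)_2 = -1.
v=7: a=7^2·(≡3), b=7^1·(≡3) mod 7; (3|7)=-1, (3|7)=-1; (−1)^{2·1·3}·(-1)^1·(-1)^2 = -1.
v=13: a=13^2·(≡5), b=13^1·(≡7) mod 13; (5|13)=-1, (7|13)=-1; (−1)^{2·1·6}·(-1)^1·(-1)^2 = -1.
v=3: a=3^-3·(≡2), b=3^-3·(≡1) mod 3; (2|3)=-1, (1|3)=+1; (−1)^{-3·-3·1}·(-1)^-3·(+1)^-3 = +1.
Ram(-561, 15015) = {2, 7, 11, 13}; no ℚ_2-point on the conic.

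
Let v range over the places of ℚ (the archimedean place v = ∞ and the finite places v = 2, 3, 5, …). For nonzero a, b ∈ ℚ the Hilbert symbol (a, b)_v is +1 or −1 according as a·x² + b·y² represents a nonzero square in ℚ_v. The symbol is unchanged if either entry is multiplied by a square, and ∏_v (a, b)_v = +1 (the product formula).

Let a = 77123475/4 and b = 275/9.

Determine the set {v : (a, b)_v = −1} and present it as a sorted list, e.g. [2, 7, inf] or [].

[2, 3, 11, 13, 17, 47]

(a, b) ≡ (342771, 11) mod (ℚ^×)²; places V = {2, 3, 5, 11, 13, 17, 47, ∞}.
(a,b)_47: α=1, u≡27; β=0, v≡41 (mod 47); (27|47)=+1, (41|47)=-1; sign (−1)^0·+1^0·-1^1 = -1.
(a,b)_13: α=1, u≡3; β=0, v≡6 (mod 13); (3|13)=+1, (6|13)=-1; sign (−1)^0·+1^0·-1^1 = -1.
(a,b)_3: α=3, u≡2; β=-2, v≡2 (mod 3); (2|3)=-1, (2|3)=-1; sign (−1)^0·-1^-2·-1^3 = -1.
(a,b)_5: α=2, u≡1; β=2, v≡4 (mod 5); (1|5)=+1, (4|5)=+1; sign (−1)^0·+1^2·+1^2 = +1.
(a,b)_2: α=-2, β=0; u≡3, v≡3 (mod 8); ε(u)ε(v)=1·1, αω(v)=-2·1, βω(u)=0·1; sum ≡ 1  ⇒  -1.
(a,b)_∞: sgn(342771)=+, sgn(11)=+, so +1.
(a,b)_17: α=1, u≡1; β=0, v≡6 (mod 17); (1|17)=+1, (6|17)=-1; sign (−1)^0·+1^0·-1^1 = -1.
(a,b)_11: α=1, u≡3; β=1, v≡4 (mod 11); (3|11)=+1, (4|11)=+1; sign (−1)^1·+1^1·+1^1 = -1.
Ram(342771, 11) = {2, 3, 11, 13, 17, 47}; no ℚ_2-point on the conic.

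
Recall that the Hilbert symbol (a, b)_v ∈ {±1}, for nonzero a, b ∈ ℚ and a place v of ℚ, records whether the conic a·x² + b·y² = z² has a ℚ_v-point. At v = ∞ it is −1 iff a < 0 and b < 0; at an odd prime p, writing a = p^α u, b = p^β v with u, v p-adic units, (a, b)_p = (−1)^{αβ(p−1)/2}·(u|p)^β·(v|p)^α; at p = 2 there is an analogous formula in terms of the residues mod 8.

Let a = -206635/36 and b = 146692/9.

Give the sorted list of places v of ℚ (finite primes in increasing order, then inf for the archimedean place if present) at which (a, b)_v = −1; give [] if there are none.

[5, 7, 11, 31]

Mod squares: a ≡ -715, b ≡ 217. Check v ∈ {∞, 2, 3, 5, 7, 11, 13, 17, 31}.
v=17: a=17^2·(≡8), b=17^0·(≡15) mod 17; (8|17)=+1, (15|17)=+1; (−1)^{2·0·8}·(+1)^0·(+1)^2 = +1.
v=11: a=11^1·(≡1), b=11^0·(≡2) mod 11; (1|11)=+1, (2|11)=-1; (−1)^{1·0·5}·(+1)^0·(-1)^1 = -1.
v=31: a=31^0·(≡27), b=31^1·(≡16) mod 31; (27|31)=-1, (16|31)=+1; (−1)^{0·1·15}·(-1)^1·(+1)^0 = -1.
v=∞: -715 < 0 and 217 > 0  ⇒  (a,b)_∞ = +1.
v=7: a=7^0·(≡5), b=7^1·(≡6) mod 7; (5|7)=-1, (6|7)=-1; (−1)^{0·1·3}·(-1)^1·(-1)^0 = -1.
v=2: v_2(a)=-2, v_2(b)=2; units ≡ 5, 1 (mod 8); ε·ε+αω+βω = 0·0+-2·0+2·1 ≡ 0  ⇒  (a,b)_2 = +1.
v=13: a=13^1·(≡3), b=13^2·(≡4) mod 13; (3|13)=+1, (4|13)=+1; (−1)^{1·2·6}·(+1)^2·(+1)^1 = +1.
v=3: a=3^-2·(≡2), b=3^-2·(≡1) mod 3; (2|3)=-1, (1|3)=+1; (−1)^{-2·-2·1}·(-1)^-2·(+1)^-2 = +1.
v=5: a=5^1·(≡3), b=5^0·(≡3) mod 5; (3|5)=-1, (3|5)=-1; (−1)^{1·0·2}·(-1)^0·(-1)^1 = -1.
|Ram(-715, 217)| = 4, even; anisotropic at {5, 7, 11, 31}.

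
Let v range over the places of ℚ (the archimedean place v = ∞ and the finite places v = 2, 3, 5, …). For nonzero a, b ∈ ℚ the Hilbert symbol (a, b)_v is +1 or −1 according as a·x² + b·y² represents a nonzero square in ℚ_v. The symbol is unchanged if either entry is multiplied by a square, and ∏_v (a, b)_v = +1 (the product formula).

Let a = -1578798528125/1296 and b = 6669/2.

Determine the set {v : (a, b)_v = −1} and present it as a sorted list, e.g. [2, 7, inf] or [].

(a, b) ≡ (-5, 1482) mod (ℚ^×)²; places V = {2, 3, 5, 7, 13, 19, ∞}.
(a,b)_5: α=5, u≡1; β=0, v≡2 (mod 5); (1|5)=+1, (2|5)=-1; sign (−1)^0·+1^0·-1^5 = -1.
(a,b)_19: α=2, u≡15; β=1, v≡14 (mod 19); (15|19)=-1, (14|19)=-1; sign (−1)^0·-1^1·-1^2 = -1.
(a,b)_3: α=-4, u≡1; β=3, v≡2 (mod 3); (1|3)=+1, (2|3)=-1; sign (−1)^0·+1^3·-1^-4 = +1.
(a,b)_13: α=4, u≡8; β=1, v≡3 (mod 13); (8|13)=-1, (3|13)=+1; sign (−1)^0·-1^1·+1^4 = -1.
(a,b)_∞: sgn(-5)=−, sgn(1482)=+, so +1.
(a,b)_2: α=-4, β=-1; u≡3, v≡5 (mod 8); ε(u)ε(v)=1·0, αω(v)=-4·1, βω(u)=-1·1; sum ≡ 1  ⇒  -1.
(a,b)_7: α=2, u≡2; β=0, v≡6 (mod 7); (2|7)=+1, (6|7)=-1; sign (−1)^0·+1^0·-1^2 = +1.
|Ram(-5, 1482)| = 4, even; anisotropic at {2, 5, 13, 19}.

[2, 5, 13, 19]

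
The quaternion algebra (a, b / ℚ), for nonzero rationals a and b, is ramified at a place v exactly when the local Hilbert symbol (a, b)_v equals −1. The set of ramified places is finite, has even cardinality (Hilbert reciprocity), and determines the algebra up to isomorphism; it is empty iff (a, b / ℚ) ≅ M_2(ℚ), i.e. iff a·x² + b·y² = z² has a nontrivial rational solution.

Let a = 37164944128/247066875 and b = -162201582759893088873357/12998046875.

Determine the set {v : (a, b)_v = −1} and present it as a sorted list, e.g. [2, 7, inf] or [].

(a, b) ≡ (15249, -12903) mod (ℚ^×)²; places V = {2, 3, 5, 11, 13, 17, 23, ∞}.
(a,b)_3: α=-3, u≡1; β=9, v≡1 (mod 3); (1|3)=+1, (1|3)=+1; sign (−1)^1·+1^9·+1^-3 = -1.
(a,b)_5: α=-4, u≡4; β=-10, v≡3 (mod 5); (4|5)=+1, (3|5)=-1; sign (−1)^0·+1^-10·-1^-4 = +1.
(a,b)_17: α=1, u≡1; β=3, v≡6 (mod 17); (1|17)=+1, (6|17)=-1; sign (−1)^0·+1^3·-1^1 = -1.
(a,b)_11: α=-4, u≡4; β=-3, v≡5 (mod 11); (4|11)=+1, (5|11)=+1; sign (−1)^0·+1^-3·+1^-4 = +1.
(a,b)_23: α=1, u≡20; β=3, v≡19 (mod 23); (20|23)=-1, (19|23)=-1; sign (−1)^1·-1^3·-1^1 = -1.
(a,b)_2: α=8, β=0; u≡1, v≡1 (mod 8); ε(u)ε(v)=0·0, αω(v)=8·0, βω(u)=0·0; sum ≡ 0  ⇒  +1.
(a,b)_∞: sgn(15249)=+, sgn(-12903)=−, so +1.
(a,b)_13: α=5, u≡3; β=10, v≡8 (mod 13); (3|13)=+1, (8|13)=-1; sign (−1)^0·+1^10·-1^5 = -1.
(15249, -12903 / ℚ) ramifies at {3, 13, 17, 23}: a division algebra.

[3, 13, 17, 23]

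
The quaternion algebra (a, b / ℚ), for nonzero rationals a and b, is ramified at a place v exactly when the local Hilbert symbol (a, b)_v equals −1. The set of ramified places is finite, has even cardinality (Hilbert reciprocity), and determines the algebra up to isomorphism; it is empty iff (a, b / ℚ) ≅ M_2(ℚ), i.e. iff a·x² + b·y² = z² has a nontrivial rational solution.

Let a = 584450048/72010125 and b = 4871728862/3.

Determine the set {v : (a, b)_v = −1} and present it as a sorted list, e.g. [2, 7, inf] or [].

[2, 7, 11, 13]

Mod squares: a ≡ 910, b ≡ 14586. Check v ∈ {∞, 2, 3, 5, 7, 11, 13, 17, 23}.
v=5: a=5^-3·(≡3), b=5^0·(≡4) mod 5; (3|5)=-1, (4|5)=+1; (−1)^{-3·0·2}·(-1)^0·(+1)^-3 = +1.
v=∞: 910 > 0 and 14586 > 0  ⇒  (a,b)_∞ = +1.
v=7: a=7^3·(≡2), b=7^2·(≡5) mod 7; (2|7)=+1, (5|7)=-1; (−1)^{3·2·3}·(+1)^2·(-1)^3 = -1.
v=13: a=13^1·(≡6), b=13^3·(≡12) mod 13; (6|13)=-1, (12|13)=+1; (−1)^{1·3·6}·(-1)^3·(+1)^1 = -1.
v=3: a=3^-2·(≡1), b=3^-1·(≡2) mod 3; (1|3)=+1, (2|3)=-1; (−1)^{-2·-1·1}·(+1)^-1·(-1)^-2 = +1.
v=11: a=11^-2·(≡2), b=11^3·(≡6) mod 11; (2|11)=-1, (6|11)=-1; (−1)^{-2·3·5}·(-1)^3·(-1)^-2 = -1.
v=23: a=23^-2·(≡16), b=23^0·(≡18) mod 23; (16|23)=+1, (18|23)=+1; (−1)^{-2·0·11}·(+1)^0·(+1)^-2 = +1.
v=2: v_2(a)=17, v_2(b)=1; units ≡ 7, 5 (mod 8); ε·ε+αω+βω = 1·0+17·1+1·0 ≡ 1  ⇒  (a,b)_2 = -1.
v=17: a=17^0·(≡15), b=17^1·(≡13) mod 17; (15|17)=+1, (13|17)=+1; (−1)^{0·1·8}·(+1)^1·(+1)^0 = +1.
Ram(910, 14586) = {2, 7, 11, 13}; no ℚ_2-point on the conic.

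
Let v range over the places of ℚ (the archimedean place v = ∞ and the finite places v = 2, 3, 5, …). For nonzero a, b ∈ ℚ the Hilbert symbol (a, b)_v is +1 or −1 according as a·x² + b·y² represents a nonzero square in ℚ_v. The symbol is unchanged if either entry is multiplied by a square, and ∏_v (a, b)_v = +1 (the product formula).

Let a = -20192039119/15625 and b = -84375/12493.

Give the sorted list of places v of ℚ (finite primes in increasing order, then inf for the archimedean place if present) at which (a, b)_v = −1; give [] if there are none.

(a, b) ≡ (-489991, -195) mod (ℚ^×)²; places V = {2, 3, 5, 7, 13, 17, 19, 29, 31, 37, 41, ∞}.
(a,b)_13: α=0, u≡5; β=-1, v≡5 (mod 13); (5|13)=-1, (5|13)=-1; sign (−1)^0·-1^-1·-1^0 = -1.
(a,b)_29: α=2, u≡4; β=0, v≡12 (mod 29); (4|29)=+1, (12|29)=-1; sign (−1)^0·+1^0·-1^2 = +1.
(a,b)_41: α=1, u≡21; β=0, v≡10 (mod 41); (21|41)=+1, (10|41)=+1; sign (−1)^0·+1^0·+1^1 = +1.
(a,b)_3: α=0, u≡2; β=3, v≡1 (mod 3); (2|3)=-1, (1|3)=+1; sign (−1)^0·-1^3·+1^0 = -1.
(a,b)_17: α=1, u≡13; β=0, v≡2 (mod 17); (13|17)=+1, (2|17)=+1; sign (−1)^0·+1^0·+1^1 = +1.
(a,b)_2: α=0, β=0; u≡1, v≡5 (mod 8); ε(u)ε(v)=0·0, αω(v)=0·1, βω(u)=0·0; sum ≡ 0  ⇒  +1.
(a,b)_37: α=1, u≡11; β=0, v≡4 (mod 37); (11|37)=+1, (4|37)=+1; sign (−1)^0·+1^0·+1^1 = +1.
(a,b)_∞: sgn(-489991)=−, sgn(-195)=−, so -1.
(a,b)_7: α=2, u≡2; β=0, v≡2 (mod 7); (2|7)=+1, (2|7)=+1; sign (−1)^0·+1^0·+1^2 = +1.
(a,b)_5: α=-6, u≡1; β=5, v≡1 (mod 5); (1|5)=+1, (1|5)=+1; sign (−1)^0·+1^5·+1^-6 = +1.
(a,b)_31: α=0, u≡12; β=-2, v≡22 (mod 31); (12|31)=-1, (22|31)=-1; sign (−1)^0·-1^-2·-1^0 = +1.
(a,b)_19: α=1, u≡18; β=0, v≡8 (mod 19); (18|19)=-1, (8|19)=-1; sign (−1)^0·-1^0·-1^1 = -1.
Ram(-489991, -195) = {3, 13, 19, ∞}; no ℚ_3-point on the conic.

[3, 13, 19, inf]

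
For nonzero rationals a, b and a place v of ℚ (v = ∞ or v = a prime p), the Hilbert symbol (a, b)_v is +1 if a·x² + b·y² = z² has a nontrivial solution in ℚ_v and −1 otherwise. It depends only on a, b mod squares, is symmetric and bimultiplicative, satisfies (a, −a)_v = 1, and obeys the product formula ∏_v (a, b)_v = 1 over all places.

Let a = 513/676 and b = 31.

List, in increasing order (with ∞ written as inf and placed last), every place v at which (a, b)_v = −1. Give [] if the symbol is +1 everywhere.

(a, b) ≡ (57, 31) mod (ℚ^×)²; places V = {2, 3, 13, 19, 31, ∞}.
(a,b)_31: α=0, u≡23; β=1, v≡1 (mod 31); (23|31)=-1, (1|31)=+1; sign (−1)^0·-1^1·+1^0 = -1.
(a,b)_3: α=3, u≡1; β=0, v≡1 (mod 3); (1|3)=+1, (1|3)=+1; sign (−1)^0·+1^0·+1^3 = +1.
(a,b)_2: α=-2, β=0; u≡1, v≡7 (mod 8); ε(u)ε(v)=0·1, αω(v)=-2·0, βω(u)=0·0; sum ≡ 0  ⇒  +1.
(a,b)_19: α=1, u≡18; β=0, v≡12 (mod 19); (18|19)=-1, (12|19)=-1; sign (−1)^0·-1^0·-1^1 = -1.
(a,b)_∞: sgn(57)=+, sgn(31)=+, so +1.
(a,b)_13: α=-2, u≡8; β=0, v≡5 (mod 13); (8|13)=-1, (5|13)=-1; sign (−1)^0·-1^0·-1^-2 = +1.
|Ram(57, 31)| = 2, even; anisotropic at {19, 31}.

[19, 31]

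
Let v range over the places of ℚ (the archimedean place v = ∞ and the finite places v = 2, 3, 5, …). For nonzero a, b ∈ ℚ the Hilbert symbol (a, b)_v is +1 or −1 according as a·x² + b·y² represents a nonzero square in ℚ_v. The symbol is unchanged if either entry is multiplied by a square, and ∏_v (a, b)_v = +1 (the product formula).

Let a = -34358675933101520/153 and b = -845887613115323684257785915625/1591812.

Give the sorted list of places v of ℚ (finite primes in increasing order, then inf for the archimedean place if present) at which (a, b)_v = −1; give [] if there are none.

(a, b) ≡ (-279565, -230945) mod (ℚ^×)²; places V = {2, 3, 5, 7, 11, 13, 17, 19, 23, ∞}.
(a,b)_23: α=1, u≡3; β=2, v≡19 (mod 23); (3|23)=+1, (19|23)=-1; sign (−1)^0·+1^2·-1^1 = -1.
(a,b)_∞: sgn(-279565)=−, sgn(-230945)=−, so -1.
(a,b)_19: α=4, u≡16; β=5, v≡11 (mod 19); (16|19)=+1, (11|19)=+1; sign (−1)^0·+1^5·+1^4 = +1.
(a,b)_13: α=3, u≡10; β=9, v≡2 (mod 13); (10|13)=+1, (2|13)=-1; sign (−1)^0·+1^9·-1^3 = -1.
(a,b)_3: α=-2, u≡2; β=-4, v≡1 (mod 3); (2|3)=-1, (1|3)=+1; sign (−1)^0·-1^-4·+1^-2 = +1.
(a,b)_2: α=4, β=-2; u≡3, v≡7 (mod 8); ε(u)ε(v)=1·1, αω(v)=4·0, βω(u)=-2·1; sum ≡ 1  ⇒  -1.
(a,b)_5: α=1, u≡2; β=5, v≡1 (mod 5); (2|5)=-1, (1|5)=+1; sign (−1)^0·-1^5·+1^1 = -1.
(a,b)_17: α=-1, u≡3; β=-3, v≡8 (mod 17); (3|17)=-1, (8|17)=+1; sign (−1)^0·-1^-3·+1^-1 = -1.
(a,b)_7: α=2, u≡2; β=0, v≡5 (mod 7); (2|7)=+1, (5|7)=-1; sign (−1)^0·+1^0·-1^2 = +1.
(a,b)_11: α=3, u≡7; β=7, v≡3 (mod 11); (7|11)=-1, (3|11)=+1; sign (−1)^1·-1^7·+1^3 = +1.
(-279565, -230945 / ℚ) ramifies at {2, 5, 13, 17, 23, ∞}: a division algebra.

[2, 5, 13, 17, 23, inf]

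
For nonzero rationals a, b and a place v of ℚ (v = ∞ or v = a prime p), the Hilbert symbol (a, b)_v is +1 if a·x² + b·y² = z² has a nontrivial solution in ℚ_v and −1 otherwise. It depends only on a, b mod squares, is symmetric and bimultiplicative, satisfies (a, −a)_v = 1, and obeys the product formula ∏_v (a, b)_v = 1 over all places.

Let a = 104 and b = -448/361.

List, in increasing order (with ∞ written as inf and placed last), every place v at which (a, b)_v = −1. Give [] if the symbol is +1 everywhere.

(a, b) ≡ (26, -7) mod (ℚ^×)²; places V = {2, 7, 13, 19, ∞}.
(a,b)_2: α=3, β=6; u≡5, v≡1 (mod 8); ε(u)ε(v)=0·0, αω(v)=3·0, βω(u)=6·1; sum ≡ 0  ⇒  +1.
(a,b)_∞: sgn(26)=+, sgn(-7)=−, so +1.
(a,b)_7: α=0, u≡6; β=1, v≡5 (mod 7); (6|7)=-1, (5|7)=-1; sign (−1)^0·-1^1·-1^0 = -1.
(a,b)_13: α=1, u≡8; β=0, v≡2 (mod 13); (8|13)=-1, (2|13)=-1; sign (−1)^0·-1^0·-1^1 = -1.
(a,b)_19: α=0, u≡9; β=-2, v≡8 (mod 19); (9|19)=+1, (8|19)=-1; sign (−1)^0·+1^-2·-1^0 = +1.
(26, -7 / ℚ) ramifies at {7, 13}: a division algebra.

[7, 13]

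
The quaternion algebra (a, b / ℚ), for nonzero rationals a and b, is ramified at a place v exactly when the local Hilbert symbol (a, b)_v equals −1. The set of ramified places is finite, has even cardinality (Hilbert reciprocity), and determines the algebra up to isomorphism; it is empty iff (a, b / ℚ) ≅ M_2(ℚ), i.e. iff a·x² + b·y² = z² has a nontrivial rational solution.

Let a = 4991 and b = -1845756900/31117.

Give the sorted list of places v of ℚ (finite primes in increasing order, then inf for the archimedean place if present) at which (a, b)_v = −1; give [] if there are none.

[2, 7, 19, 23]

(a, b) ≡ (4991, -210197) mod (ℚ^×)²; places V = {2, 3, 5, 7, 13, 19, 23, 29, 31, 37, ∞}.
(a,b)_37: α=0, u≡33; β=-1, v≡6 (mod 37); (33|37)=+1, (6|37)=-1; sign (−1)^0·+1^-1·-1^0 = +1.
(a,b)_3: α=0, u≡2; β=2, v≡1 (mod 3); (2|3)=-1, (1|3)=+1; sign (−1)^0·-1^2·+1^0 = +1.
(a,b)_19: α=0, u≡13; β=3, v≡12 (mod 19); (13|19)=-1, (12|19)=-1; sign (−1)^0·-1^3·-1^0 = -1.
(a,b)_5: α=0, u≡1; β=2, v≡2 (mod 5); (1|5)=+1, (2|5)=-1; sign (−1)^0·+1^2·-1^0 = +1.
(a,b)_2: α=0, β=2; u≡7, v≡3 (mod 8); ε(u)ε(v)=1·1, αω(v)=0·1, βω(u)=2·0; sum ≡ 1  ⇒  -1.
(a,b)_13: α=0, u≡12; β=1, v≡9 (mod 13); (12|13)=+1, (9|13)=+1; sign (−1)^0·+1^1·+1^0 = +1.
(a,b)_29: α=0, u≡3; β=-2, v≡23 (mod 29); (3|29)=-1, (23|29)=+1; sign (−1)^0·-1^-2·+1^0 = +1.
(a,b)_∞: sgn(4991)=+, sgn(-210197)=−, so +1.
(a,b)_31: α=1, u≡6; β=0, v≡14 (mod 31); (6|31)=-1, (14|31)=+1; sign (−1)^0·-1^0·+1^1 = +1.
(a,b)_23: α=1, u≡10; β=1, v≡17 (mod 23); (10|23)=-1, (17|23)=-1; sign (−1)^1·-1^1·-1^1 = -1.
(a,b)_7: α=1, u≡6; β=0, v≡3 (mod 7); (6|7)=-1, (3|7)=-1; sign (−1)^0·-1^0·-1^1 = -1.
|Ram(4991, -210197)| = 4, even; anisotropic at {2, 7, 19, 23}.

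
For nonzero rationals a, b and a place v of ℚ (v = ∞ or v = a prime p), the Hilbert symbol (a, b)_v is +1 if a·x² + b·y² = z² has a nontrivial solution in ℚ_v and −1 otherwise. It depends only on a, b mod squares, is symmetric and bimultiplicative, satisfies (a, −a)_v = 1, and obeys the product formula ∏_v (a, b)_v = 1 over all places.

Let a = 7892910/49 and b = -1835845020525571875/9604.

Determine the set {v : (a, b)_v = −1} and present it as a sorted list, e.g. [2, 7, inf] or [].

(a, b) ≡ (876990, -4715) mod (ℚ^×)²; places V = {2, 3, 5, 7, 23, 31, 41, ∞}.
(a,b)_41: α=1, u≡7; β=3, v≡18 (mod 41); (7|41)=-1, (18|41)=+1; sign (−1)^0·-1^3·+1^1 = -1.
(a,b)_7: α=-2, u≡4; β=-4, v≡5 (mod 7); (4|7)=+1, (5|7)=-1; sign (−1)^0·+1^-4·-1^-2 = +1.
(a,b)_23: α=1, u≡11; β=3, v≡13 (mod 23); (11|23)=-1, (13|23)=+1; sign (−1)^1·-1^3·+1^1 = +1.
(a,b)_3: α=3, u≡1; β=6, v≡1 (mod 3); (1|3)=+1, (1|3)=+1; sign (−1)^0·+1^6·+1^3 = +1.
(a,b)_∞: sgn(876990)=+, sgn(-4715)=−, so +1.
(a,b)_31: α=1, u≡9; β=2, v≡2 (mod 31); (9|31)=+1, (2|31)=+1; sign (−1)^0·+1^2·+1^1 = +1.
(a,b)_5: α=1, u≡3; β=5, v≡3 (mod 5); (3|5)=-1, (3|5)=-1; sign (−1)^0·-1^5·-1^1 = +1.
(a,b)_2: α=1, β=-2; u≡7, v≡5 (mod 8); ε(u)ε(v)=1·0, αω(v)=1·1, βω(u)=-2·0; sum ≡ 1  ⇒  -1.
(876990, -4715 / ℚ) ramifies at {2, 41}: a division algebra.

[2, 41]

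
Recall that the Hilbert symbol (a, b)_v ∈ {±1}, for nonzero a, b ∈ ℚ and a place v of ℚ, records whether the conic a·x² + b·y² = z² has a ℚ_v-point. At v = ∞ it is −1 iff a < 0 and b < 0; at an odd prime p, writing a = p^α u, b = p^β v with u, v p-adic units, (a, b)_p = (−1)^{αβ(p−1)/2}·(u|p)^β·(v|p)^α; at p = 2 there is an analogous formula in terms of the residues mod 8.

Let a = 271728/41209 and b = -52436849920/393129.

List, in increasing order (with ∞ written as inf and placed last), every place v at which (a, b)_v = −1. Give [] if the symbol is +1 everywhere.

[2, 3, 5, 13]

Mod squares: a ≡ 1887, b ≡ -387205. Check v ∈ {∞, 2, 3, 5, 7, 11, 13, 17, 19, 23, 29, 37}.
v=7: a=7^-2·(≡2), b=7^1·(≡6) mod 7; (2|7)=+1, (6|7)=-1; (−1)^{-2·1·3}·(+1)^1·(-1)^-2 = +1.
v=∞: 1887 > 0 and -387205 < 0  ⇒  (a,b)_∞ = +1.
v=17: a=17^1·(≡4), b=17^0·(≡2) mod 17; (4|17)=+1, (2|17)=+1; (−1)^{1·0·8}·(+1)^0·(+1)^1 = +1.
v=11: a=11^0·(≡2), b=11^-2·(≡10) mod 11; (2|11)=-1, (10|11)=-1; (−1)^{0·-2·5}·(-1)^-2·(-1)^0 = +1.
v=13: a=13^0·(≡11), b=13^1·(≡8) mod 13; (11|13)=-1, (8|13)=-1; (−1)^{0·1·6}·(-1)^1·(-1)^0 = -1.
v=37: a=37^1·(≡35), b=37^1·(≡6) mod 37; (35|37)=-1, (6|37)=-1; (−1)^{1·1·18}·(-1)^1·(-1)^1 = +1.
v=3: a=3^3·(≡2), b=3^-2·(≡2) mod 3; (2|3)=-1, (2|3)=-1; (−1)^{3·-2·1}·(-1)^-2·(-1)^3 = -1.
v=2: v_2(a)=4, v_2(b)=8; units ≡ 7, 3 (mod 8); ε·ε+αω+βω = 1·1+4·1+8·0 ≡ 1  ⇒  (a,b)_2 = -1.
v=5: a=5^0·(≡2), b=5^1·(≡4) mod 5; (2|5)=-1, (4|5)=+1; (−1)^{0·1·2}·(-1)^1·(+1)^0 = -1.
v=19: a=19^0·(≡5), b=19^-2·(≡18) mod 19; (5|19)=+1, (18|19)=-1; (−1)^{0·-2·9}·(+1)^-2·(-1)^0 = +1.
v=23: a=23^0·(≡9), b=23^3·(≡2) mod 23; (9|23)=+1, (2|23)=+1; (−1)^{0·3·11}·(+1)^3·(+1)^0 = +1.
v=29: a=29^-2·(≡26), b=29^0·(≡8) mod 29; (26|29)=-1, (8|29)=-1; (−1)^{-2·0·14}·(-1)^0·(-1)^-2 = +1.
Ram(1887, -387205) = {2, 3, 5, 13}; no ℚ_2-point on the conic.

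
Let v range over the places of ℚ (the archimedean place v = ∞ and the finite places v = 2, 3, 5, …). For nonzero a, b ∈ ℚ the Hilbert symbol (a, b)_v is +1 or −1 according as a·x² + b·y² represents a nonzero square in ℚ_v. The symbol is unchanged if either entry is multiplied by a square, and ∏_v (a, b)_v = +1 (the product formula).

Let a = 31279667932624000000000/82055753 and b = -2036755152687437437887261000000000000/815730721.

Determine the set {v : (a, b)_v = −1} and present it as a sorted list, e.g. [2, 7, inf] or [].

Mod squares: a ≡ 202130, b ≡ -40549. Check v ∈ {∞, 2, 3, 5, 7, 13, 17, 23, 29, 41, 43}.
v=41: a=41^3·(≡10), b=41^5·(≡21) mod 41; (10|41)=+1, (21|41)=+1; (−1)^{3·5·20}·(+1)^5·(+1)^3 = +1.
v=29: a=29^1·(≡2), b=29^2·(≡4) mod 29; (2|29)=-1, (4|29)=+1; (−1)^{1·2·14}·(-1)^2·(+1)^1 = +1.
v=23: a=23^2·(≡16), b=23^3·(≡1) mod 23; (16|23)=+1, (1|23)=+1; (−1)^{2·3·11}·(+1)^3·(+1)^2 = +1.
v=7: a=7^0·(≡5), b=7^4·(≡2) mod 7; (5|7)=-1, (2|7)=+1; (−1)^{0·4·3}·(-1)^4·(+1)^0 = +1.
v=∞: 202130 > 0 and -40549 < 0  ⇒  (a,b)_∞ = +1.
v=5: a=5^9·(≡1), b=5^12·(≡4) mod 5; (1|5)=+1, (4|5)=+1; (−1)^{9·12·2}·(+1)^12·(+1)^9 = +1.
v=3: a=3^0·(≡2), b=3^2·(≡2) mod 3; (2|3)=-1, (2|3)=-1; (−1)^{0·2·1}·(-1)^2·(-1)^0 = +1.
v=17: a=17^-1·(≡7), b=17^0·(≡2) mod 17; (7|17)=-1, (2|17)=+1; (−1)^{-1·0·8}·(-1)^0·(+1)^-1 = +1.
v=13: a=13^-6·(≡8), b=13^-8·(≡7) mod 13; (8|13)=-1, (7|13)=-1; (−1)^{-6·-8·6}·(-1)^-8·(-1)^-6 = +1.
v=43: a=43^2·(≡26), b=43^3·(≡19) mod 43; (26|43)=-1, (19|43)=-1; (−1)^{2·3·21}·(-1)^3·(-1)^2 = -1.
v=2: v_2(a)=13, v_2(b)=12; units ≡ 1, 3 (mod 8); ε·ε+αω+βω = 0·1+13·1+12·0 ≡ 1  ⇒  (a,b)_2 = -1.
|Ram(202130, -40549)| = 2, even; anisotropic at {2, 43}.

[2, 43]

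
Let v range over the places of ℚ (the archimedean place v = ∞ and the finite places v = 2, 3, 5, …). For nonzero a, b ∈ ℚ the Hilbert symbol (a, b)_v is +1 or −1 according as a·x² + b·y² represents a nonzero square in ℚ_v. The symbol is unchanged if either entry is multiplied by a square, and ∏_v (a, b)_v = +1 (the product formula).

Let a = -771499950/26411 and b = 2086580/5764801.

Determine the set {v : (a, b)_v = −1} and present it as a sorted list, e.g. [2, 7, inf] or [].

[2, 3, 5, 13]

(a, b) ≡ (-858, 5) mod (ℚ^×)²; places V = {2, 3, 5, 7, 11, 13, 17, 19, 37, ∞}.
(a,b)_∞: sgn(-858)=−, sgn(5)=+, so +1.
(a,b)_13: α=1, u≡9; β=0, v≡5 (mod 13); (9|13)=+1, (5|13)=-1; sign (−1)^0·+1^0·-1^1 = -1.
(a,b)_5: α=2, u≡2; β=1, v≡1 (mod 5); (2|5)=-1, (1|5)=+1; sign (−1)^0·-1^1·+1^2 = -1.
(a,b)_19: α=0, u≡9; β=2, v≡9 (mod 19); (9|19)=+1, (9|19)=+1; sign (−1)^0·+1^2·+1^0 = +1.
(a,b)_11: α=-1, u≡7; β=0, v≡5 (mod 11); (7|11)=-1, (5|11)=+1; sign (−1)^0·-1^0·+1^-1 = +1.
(a,b)_3: α=1, u≡2; β=0, v≡2 (mod 3); (2|3)=-1, (2|3)=-1; sign (−1)^0·-1^0·-1^1 = -1.
(a,b)_7: α=-4, u≡6; β=-8, v≡6 (mod 7); (6|7)=-1, (6|7)=-1; sign (−1)^0·-1^-8·-1^-4 = +1.
(a,b)_2: α=1, β=2; u≡3, v≡5 (mod 8); ε(u)ε(v)=1·0, αω(v)=1·1, βω(u)=2·1; sum ≡ 1  ⇒  -1.
(a,b)_17: α=2, u≡13; β=2, v≡5 (mod 17); (13|17)=+1, (5|17)=-1; sign (−1)^0·+1^2·-1^2 = +1.
(a,b)_37: α=2, u≡11; β=0, v≡14 (mod 37); (11|37)=+1, (14|37)=-1; sign (−1)^0·+1^0·-1^2 = +1.
Ram(-858, 5) = {2, 3, 5, 13}; no ℚ_2-point on the conic.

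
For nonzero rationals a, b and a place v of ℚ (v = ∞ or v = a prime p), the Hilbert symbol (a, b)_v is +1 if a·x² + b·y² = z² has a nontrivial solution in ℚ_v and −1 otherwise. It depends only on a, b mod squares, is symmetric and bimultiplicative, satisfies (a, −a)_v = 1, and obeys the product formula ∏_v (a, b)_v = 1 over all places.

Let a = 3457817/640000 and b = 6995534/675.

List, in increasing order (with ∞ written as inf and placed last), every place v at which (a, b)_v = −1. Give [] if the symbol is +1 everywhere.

(a, b) ≡ (17, 1482) mod (ℚ^×)²; places V = {2, 3, 5, 7, 11, 13, 17, 19, 41, ∞}.
(a,b)_11: α=2, u≡6; β=0, v≡10 (mod 11); (6|11)=-1, (10|11)=-1; sign (−1)^0·-1^0·-1^2 = +1.
(a,b)_7: α=0, u≡5; β=2, v≡5 (mod 7); (5|7)=-1, (5|7)=-1; sign (−1)^0·-1^2·-1^0 = +1.
(a,b)_19: α=0, u≡16; β=1, v≡8 (mod 19); (16|19)=+1, (8|19)=-1; sign (−1)^0·+1^1·-1^0 = +1.
(a,b)_3: α=0, u≡2; β=-3, v≡2 (mod 3); (2|3)=-1, (2|3)=-1; sign (−1)^0·-1^-3·-1^0 = -1.
(a,b)_13: α=0, u≡9; β=1, v≡4 (mod 13); (9|13)=+1, (4|13)=+1; sign (−1)^0·+1^1·+1^0 = +1.
(a,b)_∞: sgn(17)=+, sgn(1482)=+, so +1.
(a,b)_2: α=-10, β=1; u≡1, v≡5 (mod 8); ε(u)ε(v)=0·0, αω(v)=-10·1, βω(u)=1·0; sum ≡ 0  ⇒  +1.
(a,b)_41: α=2, u≡28; β=0, v≡6 (mod 41); (28|41)=-1, (6|41)=-1; sign (−1)^0·-1^0·-1^2 = +1.
(a,b)_17: α=1, u≡13; β=2, v≡14 (mod 17); (13|17)=+1, (14|17)=-1; sign (−1)^0·+1^2·-1^1 = -1.
(a,b)_5: α=-4, u≡3; β=-2, v≡2 (mod 5); (3|5)=-1, (2|5)=-1; sign (−1)^0·-1^-2·-1^-4 = +1.
Ram(17, 1482) = {3, 17}; no ℚ_3-point on the conic.

[3, 17]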